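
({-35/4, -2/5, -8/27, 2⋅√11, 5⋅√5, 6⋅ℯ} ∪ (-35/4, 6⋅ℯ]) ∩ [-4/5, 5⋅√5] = [-4/5, 5⋅√5]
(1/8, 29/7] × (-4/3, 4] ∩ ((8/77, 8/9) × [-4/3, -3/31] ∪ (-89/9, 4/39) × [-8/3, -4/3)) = (1/8, 8/9) × (-4/3, -3/31]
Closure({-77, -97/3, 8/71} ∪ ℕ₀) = {-77, -97/3, 8/71} ∪ ℕ₀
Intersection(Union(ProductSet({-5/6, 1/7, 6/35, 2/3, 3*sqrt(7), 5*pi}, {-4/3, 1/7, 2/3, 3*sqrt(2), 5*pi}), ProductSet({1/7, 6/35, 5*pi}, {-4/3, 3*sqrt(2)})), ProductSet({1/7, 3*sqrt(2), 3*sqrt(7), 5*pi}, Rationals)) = ProductSet({1/7, 3*sqrt(7), 5*pi}, {-4/3, 1/7, 2/3})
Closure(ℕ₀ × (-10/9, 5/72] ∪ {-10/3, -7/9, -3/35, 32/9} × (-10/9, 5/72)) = ({-10/3, -7/9, -3/35, 32/9} ∪ ℕ₀) × [-10/9, 5/72]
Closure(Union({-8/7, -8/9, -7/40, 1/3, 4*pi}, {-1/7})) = {-8/7, -8/9, -7/40, -1/7, 1/3, 4*pi}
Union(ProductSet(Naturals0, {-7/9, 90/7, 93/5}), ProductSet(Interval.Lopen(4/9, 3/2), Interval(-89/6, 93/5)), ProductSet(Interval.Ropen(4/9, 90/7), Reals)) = Union(ProductSet(Interval.Ropen(4/9, 90/7), Reals), ProductSet(Naturals0, {-7/9, 90/7, 93/5}))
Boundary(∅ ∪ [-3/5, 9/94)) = {-3/5, 9/94}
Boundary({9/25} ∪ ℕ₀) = ℕ₀ ∪ {9/25}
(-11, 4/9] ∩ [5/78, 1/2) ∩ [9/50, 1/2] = [9/50, 4/9]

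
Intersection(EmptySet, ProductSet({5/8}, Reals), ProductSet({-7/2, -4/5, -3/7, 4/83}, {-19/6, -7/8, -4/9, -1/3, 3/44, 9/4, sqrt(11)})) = EmptySet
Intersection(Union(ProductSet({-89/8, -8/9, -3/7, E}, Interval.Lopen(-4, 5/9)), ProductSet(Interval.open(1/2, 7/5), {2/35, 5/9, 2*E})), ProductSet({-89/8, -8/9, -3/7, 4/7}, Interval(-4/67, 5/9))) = Union(ProductSet({4/7}, {2/35, 5/9}), ProductSet({-89/8, -8/9, -3/7}, Interval(-4/67, 5/9)))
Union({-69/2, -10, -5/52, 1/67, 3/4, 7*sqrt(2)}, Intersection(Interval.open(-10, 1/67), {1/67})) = {-69/2, -10, -5/52, 1/67, 3/4, 7*sqrt(2)}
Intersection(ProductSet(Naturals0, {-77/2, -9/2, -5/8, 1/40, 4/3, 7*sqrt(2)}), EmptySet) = EmptySet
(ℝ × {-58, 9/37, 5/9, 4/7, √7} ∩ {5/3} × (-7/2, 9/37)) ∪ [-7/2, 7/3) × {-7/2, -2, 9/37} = [-7/2, 7/3) × {-7/2, -2, 9/37}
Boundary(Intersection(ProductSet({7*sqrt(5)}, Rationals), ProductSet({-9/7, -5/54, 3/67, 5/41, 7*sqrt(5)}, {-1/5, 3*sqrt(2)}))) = ProductSet({7*sqrt(5)}, {-1/5})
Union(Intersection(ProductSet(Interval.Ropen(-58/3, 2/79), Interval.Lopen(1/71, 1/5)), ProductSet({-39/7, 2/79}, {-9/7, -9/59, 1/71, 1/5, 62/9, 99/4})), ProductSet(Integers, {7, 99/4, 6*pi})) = Union(ProductSet({-39/7}, {1/5}), ProductSet(Integers, {7, 99/4, 6*pi}))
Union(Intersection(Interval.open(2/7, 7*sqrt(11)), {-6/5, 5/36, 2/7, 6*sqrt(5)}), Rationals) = Union({6*sqrt(5)}, Rationals)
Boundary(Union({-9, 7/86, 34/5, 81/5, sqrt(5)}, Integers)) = Union({7/86, 34/5, 81/5, sqrt(5)}, Integers)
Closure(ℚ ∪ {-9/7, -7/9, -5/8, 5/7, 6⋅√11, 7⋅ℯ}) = ℝ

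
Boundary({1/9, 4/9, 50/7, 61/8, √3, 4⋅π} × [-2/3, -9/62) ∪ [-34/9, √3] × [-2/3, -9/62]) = ({-34/9, 50/7, 61/8, √3, 4⋅π} × [-2/3, -9/62]) ∪ (([-34/9, √3] ∪ {50/7, 61/8, 4⋅π}) × {-2/3, -9/62})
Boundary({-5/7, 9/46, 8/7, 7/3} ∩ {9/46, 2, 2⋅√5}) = {9/46}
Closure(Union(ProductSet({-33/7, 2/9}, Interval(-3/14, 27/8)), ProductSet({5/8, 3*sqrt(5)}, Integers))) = Union(ProductSet({-33/7, 2/9}, Interval(-3/14, 27/8)), ProductSet({5/8, 3*sqrt(5)}, Integers))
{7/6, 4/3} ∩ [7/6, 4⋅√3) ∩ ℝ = {7/6, 4/3}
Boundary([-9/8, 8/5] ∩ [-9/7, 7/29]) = {-9/8, 7/29}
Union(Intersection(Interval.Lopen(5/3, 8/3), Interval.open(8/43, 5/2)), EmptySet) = Interval.open(5/3, 5/2)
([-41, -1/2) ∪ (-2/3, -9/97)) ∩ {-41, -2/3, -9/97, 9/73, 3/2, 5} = {-41, -2/3}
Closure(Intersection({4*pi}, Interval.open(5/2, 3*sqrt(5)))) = EmptySet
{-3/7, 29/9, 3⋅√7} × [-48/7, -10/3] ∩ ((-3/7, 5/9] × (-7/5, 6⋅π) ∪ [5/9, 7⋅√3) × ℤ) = {29/9, 3⋅√7} × {-6, -5, -4}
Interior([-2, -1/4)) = (-2, -1/4)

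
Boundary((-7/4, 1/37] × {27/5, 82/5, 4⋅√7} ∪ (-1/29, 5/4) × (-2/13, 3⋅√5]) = ({-1/29, 5/4} × [-2/13, 3⋅√5]) ∪ ([-7/4, 1/37] × {82/5, 4⋅√7}) ∪ ([-1/29, 5/4] × {-2/13, 3⋅√5}) ∪ ([-7/4, -1/29] × {27/5, 82/5, 4⋅√7})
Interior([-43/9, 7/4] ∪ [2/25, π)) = (-43/9, π)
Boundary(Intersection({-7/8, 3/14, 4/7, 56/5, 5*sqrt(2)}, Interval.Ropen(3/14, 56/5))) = {3/14, 4/7, 5*sqrt(2)}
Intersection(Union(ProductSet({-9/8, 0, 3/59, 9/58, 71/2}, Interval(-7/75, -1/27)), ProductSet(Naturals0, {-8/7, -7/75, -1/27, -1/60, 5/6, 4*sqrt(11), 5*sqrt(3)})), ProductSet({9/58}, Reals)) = ProductSet({9/58}, Interval(-7/75, -1/27))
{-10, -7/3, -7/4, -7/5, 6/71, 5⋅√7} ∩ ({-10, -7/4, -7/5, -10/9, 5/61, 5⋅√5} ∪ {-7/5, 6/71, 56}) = {-10, -7/4, -7/5, 6/71}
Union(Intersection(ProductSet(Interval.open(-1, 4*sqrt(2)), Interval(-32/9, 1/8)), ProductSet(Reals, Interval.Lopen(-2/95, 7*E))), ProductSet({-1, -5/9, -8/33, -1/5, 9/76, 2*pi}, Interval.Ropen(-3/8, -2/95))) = Union(ProductSet({-1, -5/9, -8/33, -1/5, 9/76, 2*pi}, Interval.Ropen(-3/8, -2/95)), ProductSet(Interval.open(-1, 4*sqrt(2)), Interval.Lopen(-2/95, 1/8)))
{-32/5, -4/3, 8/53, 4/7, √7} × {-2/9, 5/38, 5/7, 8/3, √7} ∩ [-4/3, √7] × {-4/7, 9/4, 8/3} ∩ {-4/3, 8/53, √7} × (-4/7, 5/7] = ∅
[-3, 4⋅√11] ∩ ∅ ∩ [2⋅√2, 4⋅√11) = ∅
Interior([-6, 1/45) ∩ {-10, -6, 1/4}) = ∅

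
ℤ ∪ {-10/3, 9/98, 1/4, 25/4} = ℤ ∪ {-10/3, 9/98, 1/4, 25/4}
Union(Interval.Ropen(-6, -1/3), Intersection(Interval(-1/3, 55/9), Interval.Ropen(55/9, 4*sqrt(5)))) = Union({55/9}, Interval.Ropen(-6, -1/3))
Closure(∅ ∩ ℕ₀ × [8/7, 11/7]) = ∅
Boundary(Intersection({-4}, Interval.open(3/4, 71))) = EmptySet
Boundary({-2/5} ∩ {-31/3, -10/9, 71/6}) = ∅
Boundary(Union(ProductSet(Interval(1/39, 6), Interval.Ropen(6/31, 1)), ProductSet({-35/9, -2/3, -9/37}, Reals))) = Union(ProductSet({1/39, 6}, Interval(6/31, 1)), ProductSet({-35/9, -2/3, -9/37}, Interval(-oo, oo)), ProductSet(Interval(1/39, 6), {6/31, 1}))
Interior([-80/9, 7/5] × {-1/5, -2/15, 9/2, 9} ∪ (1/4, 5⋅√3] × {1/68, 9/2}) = ∅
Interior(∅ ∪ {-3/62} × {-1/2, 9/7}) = ∅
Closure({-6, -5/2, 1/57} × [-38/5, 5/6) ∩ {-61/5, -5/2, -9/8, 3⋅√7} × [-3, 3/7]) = {-5/2} × [-3, 3/7]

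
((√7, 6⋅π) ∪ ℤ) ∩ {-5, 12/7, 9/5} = {-5}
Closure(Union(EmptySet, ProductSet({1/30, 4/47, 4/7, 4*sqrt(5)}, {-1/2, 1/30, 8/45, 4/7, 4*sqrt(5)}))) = ProductSet({1/30, 4/47, 4/7, 4*sqrt(5)}, {-1/2, 1/30, 8/45, 4/7, 4*sqrt(5)})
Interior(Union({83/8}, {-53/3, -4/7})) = EmptySet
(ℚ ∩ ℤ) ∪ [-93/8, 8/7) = ℤ ∪ [-93/8, 8/7)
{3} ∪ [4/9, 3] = [4/9, 3]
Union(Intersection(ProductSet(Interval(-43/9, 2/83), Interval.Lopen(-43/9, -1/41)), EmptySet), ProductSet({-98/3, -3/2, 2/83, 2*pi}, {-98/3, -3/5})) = ProductSet({-98/3, -3/2, 2/83, 2*pi}, {-98/3, -3/5})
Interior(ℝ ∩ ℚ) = ∅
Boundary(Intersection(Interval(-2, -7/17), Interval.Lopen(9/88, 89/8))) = EmptySet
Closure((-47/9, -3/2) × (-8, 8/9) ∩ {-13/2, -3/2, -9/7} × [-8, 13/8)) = ∅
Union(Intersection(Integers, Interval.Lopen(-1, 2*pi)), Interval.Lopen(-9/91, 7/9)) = Union(Interval.Lopen(-9/91, 7/9), Range(0, 7, 1))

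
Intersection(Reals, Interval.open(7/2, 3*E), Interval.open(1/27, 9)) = Interval.open(7/2, 3*E)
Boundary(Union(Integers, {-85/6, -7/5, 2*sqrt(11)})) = Union({-85/6, -7/5, 2*sqrt(11)}, Integers)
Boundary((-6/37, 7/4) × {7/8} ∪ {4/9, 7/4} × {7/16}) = ({4/9, 7/4} × {7/16}) ∪ ([-6/37, 7/4] × {7/8})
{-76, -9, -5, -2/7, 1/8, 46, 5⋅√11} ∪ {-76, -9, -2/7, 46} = {-76, -9, -5, -2/7, 1/8, 46, 5⋅√11}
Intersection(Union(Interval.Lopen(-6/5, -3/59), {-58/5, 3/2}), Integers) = Range(-1, 0, 1)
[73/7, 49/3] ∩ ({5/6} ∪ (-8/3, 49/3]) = [73/7, 49/3]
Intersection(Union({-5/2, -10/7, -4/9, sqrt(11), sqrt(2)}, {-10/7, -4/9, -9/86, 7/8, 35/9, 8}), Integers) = {8}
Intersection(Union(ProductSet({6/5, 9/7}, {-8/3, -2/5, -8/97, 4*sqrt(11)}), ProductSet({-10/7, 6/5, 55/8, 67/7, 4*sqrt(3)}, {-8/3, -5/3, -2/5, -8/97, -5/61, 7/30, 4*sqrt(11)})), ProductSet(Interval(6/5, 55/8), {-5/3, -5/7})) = ProductSet({6/5, 55/8}, {-5/3})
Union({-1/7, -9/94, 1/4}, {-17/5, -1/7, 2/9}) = {-17/5, -1/7, -9/94, 2/9, 1/4}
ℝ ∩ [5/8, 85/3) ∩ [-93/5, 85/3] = [5/8, 85/3)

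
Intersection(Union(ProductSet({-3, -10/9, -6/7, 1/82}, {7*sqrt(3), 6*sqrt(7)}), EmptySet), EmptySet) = EmptySet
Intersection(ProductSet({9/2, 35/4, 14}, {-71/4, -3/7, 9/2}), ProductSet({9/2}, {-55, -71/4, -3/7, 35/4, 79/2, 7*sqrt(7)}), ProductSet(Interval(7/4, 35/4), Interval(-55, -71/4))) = ProductSet({9/2}, {-71/4})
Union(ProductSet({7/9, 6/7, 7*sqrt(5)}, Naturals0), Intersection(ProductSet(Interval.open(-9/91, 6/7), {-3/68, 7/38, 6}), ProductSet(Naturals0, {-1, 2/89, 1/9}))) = ProductSet({7/9, 6/7, 7*sqrt(5)}, Naturals0)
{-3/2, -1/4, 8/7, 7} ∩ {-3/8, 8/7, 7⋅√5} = {8/7}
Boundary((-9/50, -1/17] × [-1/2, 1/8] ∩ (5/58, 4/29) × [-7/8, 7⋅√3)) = ∅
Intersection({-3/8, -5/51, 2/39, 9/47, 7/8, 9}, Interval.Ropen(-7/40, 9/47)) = {-5/51, 2/39}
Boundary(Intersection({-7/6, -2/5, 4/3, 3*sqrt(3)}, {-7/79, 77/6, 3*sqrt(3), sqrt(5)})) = {3*sqrt(3)}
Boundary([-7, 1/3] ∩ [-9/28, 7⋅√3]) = {-9/28, 1/3}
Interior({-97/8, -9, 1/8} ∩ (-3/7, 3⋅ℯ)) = ∅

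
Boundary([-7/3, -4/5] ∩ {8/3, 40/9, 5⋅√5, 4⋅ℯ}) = ∅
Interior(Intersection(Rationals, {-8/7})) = EmptySet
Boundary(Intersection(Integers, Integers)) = Integers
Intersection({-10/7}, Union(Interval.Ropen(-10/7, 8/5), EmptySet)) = {-10/7}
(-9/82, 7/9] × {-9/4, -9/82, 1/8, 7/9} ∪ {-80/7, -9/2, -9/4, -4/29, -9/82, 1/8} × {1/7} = ({-80/7, -9/2, -9/4, -4/29, -9/82, 1/8} × {1/7}) ∪ ((-9/82, 7/9] × {-9/4, -9/82, 1/8, 7/9})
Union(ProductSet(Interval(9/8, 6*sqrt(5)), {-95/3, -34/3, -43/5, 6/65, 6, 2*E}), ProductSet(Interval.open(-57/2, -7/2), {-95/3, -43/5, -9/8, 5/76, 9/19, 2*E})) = Union(ProductSet(Interval.open(-57/2, -7/2), {-95/3, -43/5, -9/8, 5/76, 9/19, 2*E}), ProductSet(Interval(9/8, 6*sqrt(5)), {-95/3, -34/3, -43/5, 6/65, 6, 2*E}))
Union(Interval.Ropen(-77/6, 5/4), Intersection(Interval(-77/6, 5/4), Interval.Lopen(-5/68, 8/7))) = Interval.Ropen(-77/6, 5/4)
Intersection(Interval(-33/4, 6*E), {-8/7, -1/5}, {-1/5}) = {-1/5}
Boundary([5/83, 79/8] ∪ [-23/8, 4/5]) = {-23/8, 79/8}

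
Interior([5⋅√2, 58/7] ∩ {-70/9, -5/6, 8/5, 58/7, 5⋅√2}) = ∅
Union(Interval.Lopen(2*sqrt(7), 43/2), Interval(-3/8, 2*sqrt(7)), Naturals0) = Union(Interval(-3/8, 43/2), Naturals0)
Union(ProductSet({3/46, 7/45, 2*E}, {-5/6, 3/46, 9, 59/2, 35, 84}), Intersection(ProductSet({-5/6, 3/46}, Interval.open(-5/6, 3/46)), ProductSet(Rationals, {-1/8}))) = Union(ProductSet({-5/6, 3/46}, {-1/8}), ProductSet({3/46, 7/45, 2*E}, {-5/6, 3/46, 9, 59/2, 35, 84}))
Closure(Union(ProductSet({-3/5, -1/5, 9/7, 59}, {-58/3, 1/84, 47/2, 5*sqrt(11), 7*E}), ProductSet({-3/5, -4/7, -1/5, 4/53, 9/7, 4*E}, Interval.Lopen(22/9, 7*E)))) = Union(ProductSet({-3/5, -1/5, 9/7, 59}, {-58/3, 1/84, 47/2, 5*sqrt(11), 7*E}), ProductSet({-3/5, -4/7, -1/5, 4/53, 9/7, 4*E}, Interval(22/9, 7*E)))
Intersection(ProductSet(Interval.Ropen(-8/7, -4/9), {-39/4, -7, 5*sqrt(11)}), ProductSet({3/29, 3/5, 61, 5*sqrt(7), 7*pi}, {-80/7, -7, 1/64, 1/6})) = EmptySet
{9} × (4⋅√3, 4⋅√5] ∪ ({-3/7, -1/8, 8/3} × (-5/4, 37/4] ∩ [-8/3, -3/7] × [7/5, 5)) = ({-3/7} × [7/5, 5)) ∪ ({9} × (4⋅√3, 4⋅√5])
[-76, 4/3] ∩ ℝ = [-76, 4/3]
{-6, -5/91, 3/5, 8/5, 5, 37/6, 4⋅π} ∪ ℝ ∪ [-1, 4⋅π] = (-∞, ∞)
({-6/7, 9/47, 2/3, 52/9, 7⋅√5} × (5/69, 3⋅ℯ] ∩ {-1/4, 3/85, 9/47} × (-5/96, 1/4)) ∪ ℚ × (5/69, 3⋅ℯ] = ℚ × (5/69, 3⋅ℯ]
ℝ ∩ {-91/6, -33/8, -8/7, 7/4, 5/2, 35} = {-91/6, -33/8, -8/7, 7/4, 5/2, 35}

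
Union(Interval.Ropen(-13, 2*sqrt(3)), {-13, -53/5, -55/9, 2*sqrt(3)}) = Interval(-13, 2*sqrt(3))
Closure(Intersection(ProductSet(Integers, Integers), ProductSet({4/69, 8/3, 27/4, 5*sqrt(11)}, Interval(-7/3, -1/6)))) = EmptySet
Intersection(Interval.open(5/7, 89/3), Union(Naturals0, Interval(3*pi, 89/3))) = Union(Interval.Ropen(3*pi, 89/3), Range(1, 30, 1))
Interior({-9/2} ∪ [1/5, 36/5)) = (1/5, 36/5)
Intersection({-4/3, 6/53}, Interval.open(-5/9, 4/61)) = EmptySet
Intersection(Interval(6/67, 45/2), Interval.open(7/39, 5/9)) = Interval.open(7/39, 5/9)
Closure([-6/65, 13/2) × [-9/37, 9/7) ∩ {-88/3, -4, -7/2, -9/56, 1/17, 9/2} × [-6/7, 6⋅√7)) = {1/17, 9/2} × [-9/37, 9/7]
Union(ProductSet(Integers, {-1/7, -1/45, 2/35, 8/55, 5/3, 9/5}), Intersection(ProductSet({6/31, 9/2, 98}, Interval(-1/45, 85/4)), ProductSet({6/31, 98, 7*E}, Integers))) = Union(ProductSet({6/31, 98}, Range(0, 22, 1)), ProductSet(Integers, {-1/7, -1/45, 2/35, 8/55, 5/3, 9/5}))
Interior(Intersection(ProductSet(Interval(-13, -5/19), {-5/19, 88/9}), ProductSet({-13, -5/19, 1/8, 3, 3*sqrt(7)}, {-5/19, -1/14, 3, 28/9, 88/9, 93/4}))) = EmptySet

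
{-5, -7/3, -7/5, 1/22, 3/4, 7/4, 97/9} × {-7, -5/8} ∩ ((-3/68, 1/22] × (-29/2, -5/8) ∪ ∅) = {1/22} × {-7}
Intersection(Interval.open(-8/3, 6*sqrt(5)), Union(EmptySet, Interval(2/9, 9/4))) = Interval(2/9, 9/4)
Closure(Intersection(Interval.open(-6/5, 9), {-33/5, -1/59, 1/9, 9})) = {-1/59, 1/9}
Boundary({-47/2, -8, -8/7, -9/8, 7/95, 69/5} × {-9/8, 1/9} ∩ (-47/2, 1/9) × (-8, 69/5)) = {-8, -8/7, -9/8, 7/95} × {-9/8, 1/9}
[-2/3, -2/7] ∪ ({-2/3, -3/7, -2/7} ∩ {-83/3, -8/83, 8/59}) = [-2/3, -2/7]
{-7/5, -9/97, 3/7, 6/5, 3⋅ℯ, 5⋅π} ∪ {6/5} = {-7/5, -9/97, 3/7, 6/5, 3⋅ℯ, 5⋅π}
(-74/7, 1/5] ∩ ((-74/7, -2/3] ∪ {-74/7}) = (-74/7, -2/3]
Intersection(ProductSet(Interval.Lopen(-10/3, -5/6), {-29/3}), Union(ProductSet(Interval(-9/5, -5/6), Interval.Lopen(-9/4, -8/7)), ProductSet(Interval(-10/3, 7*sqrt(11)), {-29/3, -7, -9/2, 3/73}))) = ProductSet(Interval.Lopen(-10/3, -5/6), {-29/3})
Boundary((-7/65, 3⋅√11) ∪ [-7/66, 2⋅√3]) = {-7/65, 3⋅√11}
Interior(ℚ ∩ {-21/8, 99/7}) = ∅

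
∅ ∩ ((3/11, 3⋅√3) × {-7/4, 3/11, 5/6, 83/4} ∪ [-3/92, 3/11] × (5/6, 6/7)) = ∅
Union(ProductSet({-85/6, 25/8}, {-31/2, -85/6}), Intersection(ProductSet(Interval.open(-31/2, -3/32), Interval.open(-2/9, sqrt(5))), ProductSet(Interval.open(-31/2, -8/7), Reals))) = Union(ProductSet({-85/6, 25/8}, {-31/2, -85/6}), ProductSet(Interval.open(-31/2, -8/7), Interval.open(-2/9, sqrt(5))))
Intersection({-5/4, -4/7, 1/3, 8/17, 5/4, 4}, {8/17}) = {8/17}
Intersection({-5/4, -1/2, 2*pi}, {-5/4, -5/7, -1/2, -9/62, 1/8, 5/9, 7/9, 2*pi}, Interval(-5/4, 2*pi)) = {-5/4, -1/2, 2*pi}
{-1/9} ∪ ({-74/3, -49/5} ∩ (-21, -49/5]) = {-49/5, -1/9}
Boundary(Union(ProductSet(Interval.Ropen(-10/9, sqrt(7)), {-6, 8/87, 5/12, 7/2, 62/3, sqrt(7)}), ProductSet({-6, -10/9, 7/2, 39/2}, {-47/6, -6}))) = Union(ProductSet({-6, -10/9, 7/2, 39/2}, {-47/6, -6}), ProductSet(Interval(-10/9, sqrt(7)), {-6, 8/87, 5/12, 7/2, 62/3, sqrt(7)}))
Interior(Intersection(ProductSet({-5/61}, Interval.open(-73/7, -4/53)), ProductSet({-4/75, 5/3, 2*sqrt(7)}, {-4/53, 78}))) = EmptySet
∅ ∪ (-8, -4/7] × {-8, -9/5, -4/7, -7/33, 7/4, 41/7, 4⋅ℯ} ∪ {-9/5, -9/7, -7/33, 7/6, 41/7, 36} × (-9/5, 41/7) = ({-9/5, -9/7, -7/33, 7/6, 41/7, 36} × (-9/5, 41/7)) ∪ ((-8, -4/7] × {-8, -9/5, -4/7, -7/33, 7/4, 41/7, 4⋅ℯ})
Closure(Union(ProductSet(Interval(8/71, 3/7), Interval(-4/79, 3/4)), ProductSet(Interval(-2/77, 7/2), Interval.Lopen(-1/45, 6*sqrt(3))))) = Union(ProductSet({-2/77, 7/2}, Interval(-1/45, 6*sqrt(3))), ProductSet(Interval(-2/77, 7/2), Interval.Lopen(-1/45, 6*sqrt(3))), ProductSet(Interval(8/71, 3/7), Interval(-4/79, 3/4)), ProductSet(Union(Interval(-2/77, 8/71), Interval(3/7, 7/2)), {-1/45, 6*sqrt(3)}))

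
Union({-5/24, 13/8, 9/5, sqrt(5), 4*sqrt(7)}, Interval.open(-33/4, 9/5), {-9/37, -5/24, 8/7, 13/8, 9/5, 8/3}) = Union({8/3, sqrt(5), 4*sqrt(7)}, Interval.Lopen(-33/4, 9/5))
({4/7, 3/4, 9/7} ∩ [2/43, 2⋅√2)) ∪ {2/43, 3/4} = {2/43, 4/7, 3/4, 9/7}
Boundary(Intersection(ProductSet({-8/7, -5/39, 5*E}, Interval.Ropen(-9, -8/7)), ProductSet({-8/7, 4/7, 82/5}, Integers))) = ProductSet({-8/7}, Range(-9, -1, 1))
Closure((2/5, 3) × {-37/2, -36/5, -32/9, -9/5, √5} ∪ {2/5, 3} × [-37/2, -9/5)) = ({2/5, 3} × [-37/2, -9/5]) ∪ ([2/5, 3] × {-37/2, -36/5, -32/9, -9/5, √5})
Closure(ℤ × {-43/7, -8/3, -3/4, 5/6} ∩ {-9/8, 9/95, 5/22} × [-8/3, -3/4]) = ∅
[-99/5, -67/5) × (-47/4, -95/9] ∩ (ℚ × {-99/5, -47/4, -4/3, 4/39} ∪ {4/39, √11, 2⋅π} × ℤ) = ∅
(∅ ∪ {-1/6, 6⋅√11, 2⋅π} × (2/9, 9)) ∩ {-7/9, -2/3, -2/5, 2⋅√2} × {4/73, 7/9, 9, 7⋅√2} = ∅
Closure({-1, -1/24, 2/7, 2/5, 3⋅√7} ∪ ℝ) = ℝ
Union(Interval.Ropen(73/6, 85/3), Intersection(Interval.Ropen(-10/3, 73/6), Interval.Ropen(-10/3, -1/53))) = Union(Interval.Ropen(-10/3, -1/53), Interval.Ropen(73/6, 85/3))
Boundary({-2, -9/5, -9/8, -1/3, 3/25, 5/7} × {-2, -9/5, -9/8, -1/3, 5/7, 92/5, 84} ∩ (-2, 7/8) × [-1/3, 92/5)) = {-9/5, -9/8, -1/3, 3/25, 5/7} × {-1/3, 5/7}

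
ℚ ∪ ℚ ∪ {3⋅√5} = ℚ ∪ {3⋅√5}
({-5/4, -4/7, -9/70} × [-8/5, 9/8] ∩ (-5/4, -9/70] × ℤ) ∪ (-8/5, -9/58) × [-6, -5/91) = ({-4/7, -9/70} × {-1, 0, 1}) ∪ ((-8/5, -9/58) × [-6, -5/91))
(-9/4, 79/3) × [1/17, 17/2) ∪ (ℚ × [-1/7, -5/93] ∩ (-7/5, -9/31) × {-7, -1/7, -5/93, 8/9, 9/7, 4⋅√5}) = ((ℚ ∩ (-7/5, -9/31)) × {-1/7, -5/93}) ∪ ((-9/4, 79/3) × [1/17, 17/2))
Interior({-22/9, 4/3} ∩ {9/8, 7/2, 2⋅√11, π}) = ∅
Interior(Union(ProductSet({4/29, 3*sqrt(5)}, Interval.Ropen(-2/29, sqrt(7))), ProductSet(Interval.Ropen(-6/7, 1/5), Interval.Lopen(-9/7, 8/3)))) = ProductSet(Interval.open(-6/7, 1/5), Interval.open(-9/7, 8/3))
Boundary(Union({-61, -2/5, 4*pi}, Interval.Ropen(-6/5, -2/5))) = {-61, -6/5, -2/5, 4*pi}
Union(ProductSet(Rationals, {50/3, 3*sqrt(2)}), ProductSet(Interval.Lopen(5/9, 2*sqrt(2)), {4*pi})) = Union(ProductSet(Interval.Lopen(5/9, 2*sqrt(2)), {4*pi}), ProductSet(Rationals, {50/3, 3*sqrt(2)}))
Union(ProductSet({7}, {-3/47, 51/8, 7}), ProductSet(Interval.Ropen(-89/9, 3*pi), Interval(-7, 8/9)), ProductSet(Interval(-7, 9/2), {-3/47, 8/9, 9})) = Union(ProductSet({7}, {-3/47, 51/8, 7}), ProductSet(Interval.Ropen(-89/9, 3*pi), Interval(-7, 8/9)), ProductSet(Interval(-7, 9/2), {-3/47, 8/9, 9}))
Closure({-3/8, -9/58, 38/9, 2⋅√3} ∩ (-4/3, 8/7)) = {-3/8, -9/58}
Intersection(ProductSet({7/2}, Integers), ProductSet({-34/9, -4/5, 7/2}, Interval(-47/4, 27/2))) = ProductSet({7/2}, Range(-11, 14, 1))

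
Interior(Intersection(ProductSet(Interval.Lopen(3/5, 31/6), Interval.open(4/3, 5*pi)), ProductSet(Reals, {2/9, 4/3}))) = EmptySet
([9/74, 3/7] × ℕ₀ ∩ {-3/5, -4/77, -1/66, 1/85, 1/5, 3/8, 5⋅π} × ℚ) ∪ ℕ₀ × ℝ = (ℕ₀ × ℝ) ∪ ({1/5, 3/8} × ℕ₀)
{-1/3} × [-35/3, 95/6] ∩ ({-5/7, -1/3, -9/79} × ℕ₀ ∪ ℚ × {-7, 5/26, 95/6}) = {-1/3} × ({-7, 5/26, 95/6} ∪ {0, 1, …, 15})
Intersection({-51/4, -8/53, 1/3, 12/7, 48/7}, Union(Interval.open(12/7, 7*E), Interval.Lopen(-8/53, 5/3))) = {1/3, 48/7}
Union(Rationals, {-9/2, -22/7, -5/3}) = Rationals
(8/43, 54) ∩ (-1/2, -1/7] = ∅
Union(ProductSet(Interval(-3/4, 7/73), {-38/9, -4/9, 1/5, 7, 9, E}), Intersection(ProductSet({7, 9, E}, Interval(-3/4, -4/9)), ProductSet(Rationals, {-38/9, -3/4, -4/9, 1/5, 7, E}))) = Union(ProductSet({7, 9}, {-3/4, -4/9}), ProductSet(Interval(-3/4, 7/73), {-38/9, -4/9, 1/5, 7, 9, E}))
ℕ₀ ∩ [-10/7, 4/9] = {0}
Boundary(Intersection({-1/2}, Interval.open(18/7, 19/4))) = EmptySet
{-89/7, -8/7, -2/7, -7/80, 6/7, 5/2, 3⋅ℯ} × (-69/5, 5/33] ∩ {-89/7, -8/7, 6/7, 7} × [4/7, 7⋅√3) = ∅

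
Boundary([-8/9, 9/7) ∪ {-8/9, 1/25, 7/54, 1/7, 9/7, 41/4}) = {-8/9, 9/7, 41/4}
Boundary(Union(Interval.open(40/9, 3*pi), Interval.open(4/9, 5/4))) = {4/9, 5/4, 40/9, 3*pi}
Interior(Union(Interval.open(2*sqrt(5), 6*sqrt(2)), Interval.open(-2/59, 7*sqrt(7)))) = Interval.open(-2/59, 7*sqrt(7))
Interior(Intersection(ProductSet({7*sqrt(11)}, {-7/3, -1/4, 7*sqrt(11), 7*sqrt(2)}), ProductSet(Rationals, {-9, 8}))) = EmptySet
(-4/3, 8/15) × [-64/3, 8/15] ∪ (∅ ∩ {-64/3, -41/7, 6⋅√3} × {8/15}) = (-4/3, 8/15) × [-64/3, 8/15]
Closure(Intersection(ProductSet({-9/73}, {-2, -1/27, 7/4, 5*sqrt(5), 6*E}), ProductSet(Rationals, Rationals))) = ProductSet({-9/73}, {-2, -1/27, 7/4})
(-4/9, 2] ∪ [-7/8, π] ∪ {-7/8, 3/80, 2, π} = [-7/8, π]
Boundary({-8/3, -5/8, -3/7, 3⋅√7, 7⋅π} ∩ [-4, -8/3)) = ∅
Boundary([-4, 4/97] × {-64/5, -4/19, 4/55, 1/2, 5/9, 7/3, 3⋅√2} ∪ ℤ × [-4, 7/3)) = (ℤ × [-4, 7/3]) ∪ ([-4, 4/97] × {-64/5, -4/19, 4/55, 1/2, 5/9, 7/3, 3⋅√2})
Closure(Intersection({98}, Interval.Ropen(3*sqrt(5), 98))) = EmptySet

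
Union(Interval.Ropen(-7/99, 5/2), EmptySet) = Interval.Ropen(-7/99, 5/2)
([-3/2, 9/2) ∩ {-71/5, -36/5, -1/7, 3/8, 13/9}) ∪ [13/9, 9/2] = {-1/7, 3/8} ∪ [13/9, 9/2]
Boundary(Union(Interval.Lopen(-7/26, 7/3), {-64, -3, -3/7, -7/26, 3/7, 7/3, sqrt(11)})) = {-64, -3, -3/7, -7/26, 7/3, sqrt(11)}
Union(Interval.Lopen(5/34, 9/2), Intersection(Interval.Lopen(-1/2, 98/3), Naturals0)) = Union(Interval.Lopen(5/34, 9/2), Range(0, 33, 1))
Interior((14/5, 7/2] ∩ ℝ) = (14/5, 7/2)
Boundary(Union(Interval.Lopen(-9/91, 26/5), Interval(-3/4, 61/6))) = {-3/4, 61/6}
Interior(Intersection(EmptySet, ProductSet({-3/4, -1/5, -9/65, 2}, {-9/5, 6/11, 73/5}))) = EmptySet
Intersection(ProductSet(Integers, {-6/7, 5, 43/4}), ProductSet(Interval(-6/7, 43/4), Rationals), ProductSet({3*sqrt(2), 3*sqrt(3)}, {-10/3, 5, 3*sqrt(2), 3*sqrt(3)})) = EmptySet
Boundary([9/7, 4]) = {9/7, 4}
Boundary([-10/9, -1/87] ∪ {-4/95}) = {-10/9, -1/87}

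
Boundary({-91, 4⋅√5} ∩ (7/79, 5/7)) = ∅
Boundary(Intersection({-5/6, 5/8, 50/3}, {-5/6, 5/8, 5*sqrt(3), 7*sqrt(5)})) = {-5/6, 5/8}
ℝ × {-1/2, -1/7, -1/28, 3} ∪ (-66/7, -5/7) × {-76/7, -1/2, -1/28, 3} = (ℝ × {-1/2, -1/7, -1/28, 3}) ∪ ((-66/7, -5/7) × {-76/7, -1/2, -1/28, 3})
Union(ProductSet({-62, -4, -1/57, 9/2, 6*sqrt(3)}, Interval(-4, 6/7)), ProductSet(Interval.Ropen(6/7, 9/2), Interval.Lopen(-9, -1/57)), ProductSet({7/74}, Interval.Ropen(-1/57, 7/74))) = Union(ProductSet({7/74}, Interval.Ropen(-1/57, 7/74)), ProductSet({-62, -4, -1/57, 9/2, 6*sqrt(3)}, Interval(-4, 6/7)), ProductSet(Interval.Ropen(6/7, 9/2), Interval.Lopen(-9, -1/57)))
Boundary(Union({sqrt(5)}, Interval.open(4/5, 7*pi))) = {4/5, 7*pi}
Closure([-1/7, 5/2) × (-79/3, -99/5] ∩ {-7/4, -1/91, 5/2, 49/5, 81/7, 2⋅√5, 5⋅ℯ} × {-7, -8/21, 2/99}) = ∅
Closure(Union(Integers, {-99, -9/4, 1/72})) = Union({-9/4, 1/72}, Integers)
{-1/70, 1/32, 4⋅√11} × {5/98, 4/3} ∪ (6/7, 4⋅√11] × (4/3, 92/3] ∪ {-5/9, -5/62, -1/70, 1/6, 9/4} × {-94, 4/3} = ({-5/9, -5/62, -1/70, 1/6, 9/4} × {-94, 4/3}) ∪ ({-1/70, 1/32, 4⋅√11} × {5/98, 4/3}) ∪ ((6/7, 4⋅√11] × (4/3, 92/3])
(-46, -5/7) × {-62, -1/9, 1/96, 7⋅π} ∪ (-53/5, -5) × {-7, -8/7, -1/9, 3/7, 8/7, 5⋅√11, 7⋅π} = ((-46, -5/7) × {-62, -1/9, 1/96, 7⋅π}) ∪ ((-53/5, -5) × {-7, -8/7, -1/9, 3/7, 8/7, 5⋅√11, 7⋅π})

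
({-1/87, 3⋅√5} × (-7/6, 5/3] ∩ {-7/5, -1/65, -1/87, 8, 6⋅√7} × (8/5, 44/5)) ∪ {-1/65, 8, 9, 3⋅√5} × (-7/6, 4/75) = ({-1/87} × (8/5, 5/3]) ∪ ({-1/65, 8, 9, 3⋅√5} × (-7/6, 4/75))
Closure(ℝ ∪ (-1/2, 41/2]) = (-∞, ∞)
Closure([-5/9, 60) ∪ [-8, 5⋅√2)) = [-8, 60]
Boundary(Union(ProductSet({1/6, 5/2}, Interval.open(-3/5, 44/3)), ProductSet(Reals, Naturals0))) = Union(ProductSet({1/6, 5/2}, Interval(-3/5, 44/3)), ProductSet(Reals, Naturals0))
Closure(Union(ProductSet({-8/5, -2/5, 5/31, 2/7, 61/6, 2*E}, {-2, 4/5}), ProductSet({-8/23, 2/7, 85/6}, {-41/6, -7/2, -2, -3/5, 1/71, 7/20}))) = Union(ProductSet({-8/23, 2/7, 85/6}, {-41/6, -7/2, -2, -3/5, 1/71, 7/20}), ProductSet({-8/5, -2/5, 5/31, 2/7, 61/6, 2*E}, {-2, 4/5}))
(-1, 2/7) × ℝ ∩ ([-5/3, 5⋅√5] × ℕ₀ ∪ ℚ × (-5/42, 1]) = ((-1, 2/7) × ℕ₀) ∪ ((ℚ ∩ (-1, 2/7)) × (-5/42, 1])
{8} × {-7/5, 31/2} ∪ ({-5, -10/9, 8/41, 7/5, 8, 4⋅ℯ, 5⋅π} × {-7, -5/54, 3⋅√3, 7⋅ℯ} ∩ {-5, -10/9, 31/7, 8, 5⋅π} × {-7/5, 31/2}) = {8} × {-7/5, 31/2}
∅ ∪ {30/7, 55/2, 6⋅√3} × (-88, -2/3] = {30/7, 55/2, 6⋅√3} × (-88, -2/3]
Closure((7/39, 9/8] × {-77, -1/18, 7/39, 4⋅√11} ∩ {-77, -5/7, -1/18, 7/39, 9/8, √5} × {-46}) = ∅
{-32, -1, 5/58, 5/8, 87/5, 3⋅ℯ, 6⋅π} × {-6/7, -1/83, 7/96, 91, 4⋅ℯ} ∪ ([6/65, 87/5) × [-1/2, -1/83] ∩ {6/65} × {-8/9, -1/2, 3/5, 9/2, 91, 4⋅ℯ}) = ({6/65} × {-1/2}) ∪ ({-32, -1, 5/58, 5/8, 87/5, 3⋅ℯ, 6⋅π} × {-6/7, -1/83, 7/96, 91, 4⋅ℯ})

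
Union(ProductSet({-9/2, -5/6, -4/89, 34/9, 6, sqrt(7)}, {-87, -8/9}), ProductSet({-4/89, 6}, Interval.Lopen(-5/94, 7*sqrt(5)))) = Union(ProductSet({-4/89, 6}, Interval.Lopen(-5/94, 7*sqrt(5))), ProductSet({-9/2, -5/6, -4/89, 34/9, 6, sqrt(7)}, {-87, -8/9}))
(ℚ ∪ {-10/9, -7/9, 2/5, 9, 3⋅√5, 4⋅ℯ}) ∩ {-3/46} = {-3/46}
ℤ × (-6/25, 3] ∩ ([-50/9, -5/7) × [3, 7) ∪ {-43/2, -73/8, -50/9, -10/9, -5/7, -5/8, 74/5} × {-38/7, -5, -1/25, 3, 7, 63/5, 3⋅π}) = {-5, -4, …, -1} × {3}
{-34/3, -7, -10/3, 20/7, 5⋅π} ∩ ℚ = {-34/3, -7, -10/3, 20/7}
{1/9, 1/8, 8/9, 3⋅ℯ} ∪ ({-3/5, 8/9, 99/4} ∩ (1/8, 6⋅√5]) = {1/9, 1/8, 8/9, 3⋅ℯ}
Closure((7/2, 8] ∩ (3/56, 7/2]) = ∅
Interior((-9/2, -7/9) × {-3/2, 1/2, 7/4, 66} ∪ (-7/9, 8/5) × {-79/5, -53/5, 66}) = ∅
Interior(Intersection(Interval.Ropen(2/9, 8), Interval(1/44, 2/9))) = EmptySet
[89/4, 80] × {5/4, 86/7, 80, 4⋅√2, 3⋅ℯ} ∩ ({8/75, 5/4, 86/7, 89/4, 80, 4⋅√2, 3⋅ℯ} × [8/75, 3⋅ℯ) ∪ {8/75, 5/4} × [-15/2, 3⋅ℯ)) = {89/4, 80} × {5/4, 4⋅√2}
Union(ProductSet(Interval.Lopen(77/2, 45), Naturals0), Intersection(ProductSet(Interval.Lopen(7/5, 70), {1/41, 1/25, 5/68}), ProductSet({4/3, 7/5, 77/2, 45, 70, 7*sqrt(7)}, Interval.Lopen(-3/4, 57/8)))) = Union(ProductSet({77/2, 45, 70, 7*sqrt(7)}, {1/41, 1/25, 5/68}), ProductSet(Interval.Lopen(77/2, 45), Naturals0))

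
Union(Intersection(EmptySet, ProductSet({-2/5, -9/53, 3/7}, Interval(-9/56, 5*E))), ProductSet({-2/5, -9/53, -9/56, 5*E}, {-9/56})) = ProductSet({-2/5, -9/53, -9/56, 5*E}, {-9/56})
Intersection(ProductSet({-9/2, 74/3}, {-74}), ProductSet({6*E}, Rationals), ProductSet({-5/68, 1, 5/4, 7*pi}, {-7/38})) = EmptySet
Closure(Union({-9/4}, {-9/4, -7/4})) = {-9/4, -7/4}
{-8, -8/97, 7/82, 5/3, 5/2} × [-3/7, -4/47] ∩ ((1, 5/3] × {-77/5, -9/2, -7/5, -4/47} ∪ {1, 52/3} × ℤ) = {5/3} × {-4/47}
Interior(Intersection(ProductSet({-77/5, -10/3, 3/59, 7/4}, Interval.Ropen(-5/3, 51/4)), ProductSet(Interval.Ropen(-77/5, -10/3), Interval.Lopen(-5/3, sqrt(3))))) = EmptySet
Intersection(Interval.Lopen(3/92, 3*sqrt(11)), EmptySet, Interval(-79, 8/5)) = EmptySet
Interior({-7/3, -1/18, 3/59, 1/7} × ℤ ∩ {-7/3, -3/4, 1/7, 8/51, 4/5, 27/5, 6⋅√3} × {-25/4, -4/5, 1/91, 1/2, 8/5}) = ∅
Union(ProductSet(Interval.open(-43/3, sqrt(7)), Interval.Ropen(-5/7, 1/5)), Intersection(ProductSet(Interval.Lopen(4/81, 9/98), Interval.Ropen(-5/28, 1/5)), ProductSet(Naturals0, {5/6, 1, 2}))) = ProductSet(Interval.open(-43/3, sqrt(7)), Interval.Ropen(-5/7, 1/5))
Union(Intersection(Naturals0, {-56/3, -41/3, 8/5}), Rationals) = Rationals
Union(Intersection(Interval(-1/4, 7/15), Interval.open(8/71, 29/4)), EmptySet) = Interval.Lopen(8/71, 7/15)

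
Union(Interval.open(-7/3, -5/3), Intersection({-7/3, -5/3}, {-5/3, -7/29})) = Interval.Lopen(-7/3, -5/3)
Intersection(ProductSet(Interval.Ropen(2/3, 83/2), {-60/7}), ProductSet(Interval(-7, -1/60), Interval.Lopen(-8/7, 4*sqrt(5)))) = EmptySet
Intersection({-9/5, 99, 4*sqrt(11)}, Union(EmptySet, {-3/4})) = EmptySet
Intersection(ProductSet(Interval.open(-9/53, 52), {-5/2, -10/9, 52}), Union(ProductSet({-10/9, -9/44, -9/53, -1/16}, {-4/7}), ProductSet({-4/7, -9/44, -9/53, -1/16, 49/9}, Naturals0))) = ProductSet({-1/16, 49/9}, {52})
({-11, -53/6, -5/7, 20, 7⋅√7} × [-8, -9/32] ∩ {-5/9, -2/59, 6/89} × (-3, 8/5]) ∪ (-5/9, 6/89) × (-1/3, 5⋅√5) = (-5/9, 6/89) × (-1/3, 5⋅√5)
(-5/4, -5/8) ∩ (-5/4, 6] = (-5/4, -5/8)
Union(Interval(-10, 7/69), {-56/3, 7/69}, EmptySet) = Union({-56/3}, Interval(-10, 7/69))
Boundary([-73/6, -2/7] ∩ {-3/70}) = ∅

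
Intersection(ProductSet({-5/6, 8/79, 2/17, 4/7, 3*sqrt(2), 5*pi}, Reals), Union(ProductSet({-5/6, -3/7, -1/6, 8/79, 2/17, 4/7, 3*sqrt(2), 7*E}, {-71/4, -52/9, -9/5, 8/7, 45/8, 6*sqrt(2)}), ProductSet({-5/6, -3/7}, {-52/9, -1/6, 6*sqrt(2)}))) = Union(ProductSet({-5/6}, {-52/9, -1/6, 6*sqrt(2)}), ProductSet({-5/6, 8/79, 2/17, 4/7, 3*sqrt(2)}, {-71/4, -52/9, -9/5, 8/7, 45/8, 6*sqrt(2)}))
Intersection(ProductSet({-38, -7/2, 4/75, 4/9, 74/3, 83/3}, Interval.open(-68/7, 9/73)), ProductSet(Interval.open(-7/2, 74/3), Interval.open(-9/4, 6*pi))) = ProductSet({4/75, 4/9}, Interval.open(-9/4, 9/73))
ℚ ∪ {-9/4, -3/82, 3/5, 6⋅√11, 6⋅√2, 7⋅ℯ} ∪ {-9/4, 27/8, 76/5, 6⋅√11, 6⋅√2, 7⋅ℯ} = ℚ ∪ {6⋅√11, 6⋅√2, 7⋅ℯ}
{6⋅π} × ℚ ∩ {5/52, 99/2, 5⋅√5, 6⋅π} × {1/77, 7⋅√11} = {6⋅π} × {1/77}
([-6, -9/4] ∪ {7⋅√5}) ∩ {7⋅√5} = {7⋅√5}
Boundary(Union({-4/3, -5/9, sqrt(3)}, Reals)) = EmptySet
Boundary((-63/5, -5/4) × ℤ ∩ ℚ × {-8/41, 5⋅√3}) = ∅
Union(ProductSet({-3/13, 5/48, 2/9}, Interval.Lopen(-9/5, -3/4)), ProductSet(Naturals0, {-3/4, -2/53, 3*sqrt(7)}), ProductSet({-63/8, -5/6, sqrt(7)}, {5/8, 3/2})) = Union(ProductSet({-63/8, -5/6, sqrt(7)}, {5/8, 3/2}), ProductSet({-3/13, 5/48, 2/9}, Interval.Lopen(-9/5, -3/4)), ProductSet(Naturals0, {-3/4, -2/53, 3*sqrt(7)}))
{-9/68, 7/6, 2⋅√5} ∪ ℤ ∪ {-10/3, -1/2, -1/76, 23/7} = ℤ ∪ {-10/3, -1/2, -9/68, -1/76, 7/6, 23/7, 2⋅√5}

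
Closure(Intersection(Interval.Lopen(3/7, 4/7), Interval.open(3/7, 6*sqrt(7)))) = Interval(3/7, 4/7)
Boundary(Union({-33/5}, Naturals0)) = Union({-33/5}, Naturals0)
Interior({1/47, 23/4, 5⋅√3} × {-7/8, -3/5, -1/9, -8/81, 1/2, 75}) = ∅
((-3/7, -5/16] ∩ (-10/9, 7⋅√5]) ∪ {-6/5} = {-6/5} ∪ (-3/7, -5/16]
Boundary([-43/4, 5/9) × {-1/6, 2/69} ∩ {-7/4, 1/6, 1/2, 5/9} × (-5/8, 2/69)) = {-7/4, 1/6, 1/2} × {-1/6}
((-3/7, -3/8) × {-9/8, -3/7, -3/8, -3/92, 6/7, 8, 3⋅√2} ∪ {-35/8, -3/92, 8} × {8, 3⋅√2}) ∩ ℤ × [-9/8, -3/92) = ∅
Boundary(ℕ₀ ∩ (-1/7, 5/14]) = {0}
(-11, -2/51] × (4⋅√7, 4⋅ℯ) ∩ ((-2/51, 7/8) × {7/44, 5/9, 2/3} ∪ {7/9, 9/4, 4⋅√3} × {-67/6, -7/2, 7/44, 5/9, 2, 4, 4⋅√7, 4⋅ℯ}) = ∅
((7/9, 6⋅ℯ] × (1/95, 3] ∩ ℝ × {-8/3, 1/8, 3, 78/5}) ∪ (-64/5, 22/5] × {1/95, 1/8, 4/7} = ((-64/5, 22/5] × {1/95, 1/8, 4/7}) ∪ ((7/9, 6⋅ℯ] × {1/8, 3})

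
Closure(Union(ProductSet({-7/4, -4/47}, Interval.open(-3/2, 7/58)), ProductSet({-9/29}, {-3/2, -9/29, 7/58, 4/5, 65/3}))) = Union(ProductSet({-9/29}, {-3/2, -9/29, 7/58, 4/5, 65/3}), ProductSet({-7/4, -4/47}, Interval(-3/2, 7/58)))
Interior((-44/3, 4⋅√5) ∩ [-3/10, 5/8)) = (-3/10, 5/8)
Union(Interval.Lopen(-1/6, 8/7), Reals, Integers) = Interval(-oo, oo)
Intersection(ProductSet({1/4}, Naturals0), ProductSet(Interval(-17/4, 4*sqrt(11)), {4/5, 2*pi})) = EmptySet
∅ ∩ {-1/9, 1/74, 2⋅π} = ∅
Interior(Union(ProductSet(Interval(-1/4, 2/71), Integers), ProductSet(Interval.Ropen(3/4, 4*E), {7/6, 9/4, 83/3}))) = EmptySet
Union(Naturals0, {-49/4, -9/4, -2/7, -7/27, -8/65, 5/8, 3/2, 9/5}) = Union({-49/4, -9/4, -2/7, -7/27, -8/65, 5/8, 3/2, 9/5}, Naturals0)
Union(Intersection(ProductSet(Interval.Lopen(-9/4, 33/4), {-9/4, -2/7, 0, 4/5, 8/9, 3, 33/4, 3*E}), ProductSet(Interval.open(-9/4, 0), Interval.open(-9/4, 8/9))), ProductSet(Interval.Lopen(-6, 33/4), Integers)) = Union(ProductSet(Interval.Lopen(-6, 33/4), Integers), ProductSet(Interval.open(-9/4, 0), {-2/7, 0, 4/5}))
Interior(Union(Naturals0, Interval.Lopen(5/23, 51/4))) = Union(Complement(Interval.open(5/23, 51/4), Complement(Naturals0, Interval.open(5/23, 51/4))), Complement(Naturals0, Union(Complement(Naturals0, Interval.open(5/23, 51/4)), {5/23, 51/4})), Complement(Range(1, 13, 1), Complement(Naturals0, Interval.open(5/23, 51/4))), Complement(Range(1, 13, 1), Union(Complement(Naturals0, Interval.open(5/23, 51/4)), {5/23, 51/4})))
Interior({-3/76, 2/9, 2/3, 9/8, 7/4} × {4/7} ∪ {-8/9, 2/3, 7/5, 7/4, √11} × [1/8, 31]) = ∅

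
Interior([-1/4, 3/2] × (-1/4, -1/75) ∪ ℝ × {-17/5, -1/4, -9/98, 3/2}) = (-1/4, 3/2) × (-1/4, -1/75)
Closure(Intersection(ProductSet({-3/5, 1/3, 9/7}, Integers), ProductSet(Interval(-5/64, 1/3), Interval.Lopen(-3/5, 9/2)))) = ProductSet({1/3}, Range(0, 5, 1))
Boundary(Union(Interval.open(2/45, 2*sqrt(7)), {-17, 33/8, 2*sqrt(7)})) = {-17, 2/45, 2*sqrt(7)}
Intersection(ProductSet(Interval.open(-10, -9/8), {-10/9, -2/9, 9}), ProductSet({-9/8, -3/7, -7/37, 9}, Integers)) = EmptySet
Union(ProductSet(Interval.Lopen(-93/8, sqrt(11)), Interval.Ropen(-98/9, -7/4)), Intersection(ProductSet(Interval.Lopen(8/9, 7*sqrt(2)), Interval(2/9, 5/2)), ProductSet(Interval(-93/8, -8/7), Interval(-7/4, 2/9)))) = ProductSet(Interval.Lopen(-93/8, sqrt(11)), Interval.Ropen(-98/9, -7/4))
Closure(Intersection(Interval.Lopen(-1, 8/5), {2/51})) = {2/51}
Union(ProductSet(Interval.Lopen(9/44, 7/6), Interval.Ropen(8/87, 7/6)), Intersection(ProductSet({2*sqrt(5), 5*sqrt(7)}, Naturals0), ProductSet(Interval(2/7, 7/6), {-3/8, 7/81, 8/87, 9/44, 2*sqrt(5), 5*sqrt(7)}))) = ProductSet(Interval.Lopen(9/44, 7/6), Interval.Ropen(8/87, 7/6))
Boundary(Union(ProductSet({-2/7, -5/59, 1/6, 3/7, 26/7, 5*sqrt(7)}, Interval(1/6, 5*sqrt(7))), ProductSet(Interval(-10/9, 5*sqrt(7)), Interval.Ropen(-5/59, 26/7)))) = Union(ProductSet({5*sqrt(7)}, Interval(1/6, 5*sqrt(7))), ProductSet({-10/9, 5*sqrt(7)}, Interval(-5/59, 26/7)), ProductSet({-2/7, -5/59, 1/6, 3/7, 26/7, 5*sqrt(7)}, Interval(26/7, 5*sqrt(7))), ProductSet(Interval(-10/9, 5*sqrt(7)), {-5/59, 26/7}))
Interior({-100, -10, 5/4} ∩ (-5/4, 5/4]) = ∅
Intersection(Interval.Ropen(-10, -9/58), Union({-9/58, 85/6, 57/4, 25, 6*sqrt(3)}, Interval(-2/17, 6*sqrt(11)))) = EmptySet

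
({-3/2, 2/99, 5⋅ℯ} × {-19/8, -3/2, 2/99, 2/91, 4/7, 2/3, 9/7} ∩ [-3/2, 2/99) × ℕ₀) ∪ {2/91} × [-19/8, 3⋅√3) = {2/91} × [-19/8, 3⋅√3)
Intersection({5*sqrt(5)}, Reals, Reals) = {5*sqrt(5)}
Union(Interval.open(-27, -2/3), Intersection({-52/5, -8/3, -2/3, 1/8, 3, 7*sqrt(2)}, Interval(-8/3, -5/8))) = Interval.Lopen(-27, -2/3)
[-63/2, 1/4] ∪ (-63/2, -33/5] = [-63/2, 1/4]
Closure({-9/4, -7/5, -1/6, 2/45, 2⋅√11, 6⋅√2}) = {-9/4, -7/5, -1/6, 2/45, 2⋅√11, 6⋅√2}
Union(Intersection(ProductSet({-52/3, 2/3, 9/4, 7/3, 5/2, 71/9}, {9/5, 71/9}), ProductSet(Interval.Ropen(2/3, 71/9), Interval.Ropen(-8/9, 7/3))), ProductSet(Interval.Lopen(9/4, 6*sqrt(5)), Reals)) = Union(ProductSet({2/3, 9/4, 7/3, 5/2}, {9/5}), ProductSet(Interval.Lopen(9/4, 6*sqrt(5)), Reals))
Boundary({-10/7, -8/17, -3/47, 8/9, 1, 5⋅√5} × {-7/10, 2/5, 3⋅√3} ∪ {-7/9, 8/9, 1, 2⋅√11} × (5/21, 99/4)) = ({-7/9, 8/9, 1, 2⋅√11} × [5/21, 99/4]) ∪ ({-10/7, -8/17, -3/47, 8/9, 1, 5⋅√5} × {-7/10, 2/5, 3⋅√3})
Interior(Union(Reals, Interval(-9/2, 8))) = Interval(-oo, oo)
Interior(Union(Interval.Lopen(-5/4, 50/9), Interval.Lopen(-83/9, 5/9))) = Interval.open(-83/9, 50/9)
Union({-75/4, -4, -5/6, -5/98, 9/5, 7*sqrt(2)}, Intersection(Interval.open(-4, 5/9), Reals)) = Union({-75/4, 9/5, 7*sqrt(2)}, Interval.Ropen(-4, 5/9))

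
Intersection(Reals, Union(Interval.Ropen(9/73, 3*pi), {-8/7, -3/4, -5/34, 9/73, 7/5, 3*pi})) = Union({-8/7, -3/4, -5/34}, Interval(9/73, 3*pi))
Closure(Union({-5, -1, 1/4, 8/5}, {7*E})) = {-5, -1, 1/4, 8/5, 7*E}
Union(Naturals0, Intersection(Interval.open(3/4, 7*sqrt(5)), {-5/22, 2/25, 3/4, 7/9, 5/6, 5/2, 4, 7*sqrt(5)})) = Union({7/9, 5/6, 5/2}, Naturals0)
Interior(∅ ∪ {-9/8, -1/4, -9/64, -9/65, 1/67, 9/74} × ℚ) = ∅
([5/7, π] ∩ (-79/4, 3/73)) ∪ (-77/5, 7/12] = (-77/5, 7/12]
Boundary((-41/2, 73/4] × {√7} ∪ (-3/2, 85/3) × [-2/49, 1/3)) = ({-3/2, 85/3} × [-2/49, 1/3]) ∪ ([-3/2, 85/3] × {-2/49, 1/3}) ∪ ([-41/2, 73/4] × {√7})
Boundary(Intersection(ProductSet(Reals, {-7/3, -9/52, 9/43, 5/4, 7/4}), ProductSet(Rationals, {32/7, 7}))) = EmptySet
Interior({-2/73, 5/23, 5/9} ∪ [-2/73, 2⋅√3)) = (-2/73, 2⋅√3)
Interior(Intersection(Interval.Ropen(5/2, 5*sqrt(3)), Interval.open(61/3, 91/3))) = EmptySet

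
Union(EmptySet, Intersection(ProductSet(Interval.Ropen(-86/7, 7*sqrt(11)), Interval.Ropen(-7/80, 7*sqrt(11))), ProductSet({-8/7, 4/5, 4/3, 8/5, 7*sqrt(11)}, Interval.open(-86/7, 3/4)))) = ProductSet({-8/7, 4/5, 4/3, 8/5}, Interval.Ropen(-7/80, 3/4))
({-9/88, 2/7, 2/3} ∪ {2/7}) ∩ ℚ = {-9/88, 2/7, 2/3}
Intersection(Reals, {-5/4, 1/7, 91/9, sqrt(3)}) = {-5/4, 1/7, 91/9, sqrt(3)}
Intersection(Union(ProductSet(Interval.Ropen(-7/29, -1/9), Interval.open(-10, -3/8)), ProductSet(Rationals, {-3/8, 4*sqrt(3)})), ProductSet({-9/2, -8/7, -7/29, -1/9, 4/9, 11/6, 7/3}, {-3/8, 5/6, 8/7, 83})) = ProductSet({-9/2, -8/7, -7/29, -1/9, 4/9, 11/6, 7/3}, {-3/8})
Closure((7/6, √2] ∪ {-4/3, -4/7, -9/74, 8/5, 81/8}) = {-4/3, -4/7, -9/74, 8/5, 81/8} ∪ [7/6, √2]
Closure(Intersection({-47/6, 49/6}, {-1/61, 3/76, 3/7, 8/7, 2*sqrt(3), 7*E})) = EmptySet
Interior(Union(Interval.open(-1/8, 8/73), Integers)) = Union(Complement(Integers, Union(Complement(Integers, Interval.open(-1/8, 8/73)), {-1/8, 8/73})), Complement(Interval.open(-1/8, 8/73), Complement(Integers, Interval.open(-1/8, 8/73))), Complement(Range(0, 1, 1), Complement(Integers, Interval.open(-1/8, 8/73))), Complement(Range(0, 1, 1), Union(Complement(Integers, Interval.open(-1/8, 8/73)), {-1/8, 8/73})))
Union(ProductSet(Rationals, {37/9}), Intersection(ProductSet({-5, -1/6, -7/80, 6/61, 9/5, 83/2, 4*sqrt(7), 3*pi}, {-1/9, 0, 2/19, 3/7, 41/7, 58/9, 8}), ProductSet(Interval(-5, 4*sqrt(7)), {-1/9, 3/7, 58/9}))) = Union(ProductSet({-5, -1/6, -7/80, 6/61, 9/5, 4*sqrt(7), 3*pi}, {-1/9, 3/7, 58/9}), ProductSet(Rationals, {37/9}))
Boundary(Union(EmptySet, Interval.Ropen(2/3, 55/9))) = {2/3, 55/9}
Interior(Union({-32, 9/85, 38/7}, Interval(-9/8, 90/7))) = Interval.open(-9/8, 90/7)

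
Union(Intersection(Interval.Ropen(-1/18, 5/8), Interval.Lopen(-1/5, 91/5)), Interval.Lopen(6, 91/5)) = Union(Interval.Ropen(-1/18, 5/8), Interval.Lopen(6, 91/5))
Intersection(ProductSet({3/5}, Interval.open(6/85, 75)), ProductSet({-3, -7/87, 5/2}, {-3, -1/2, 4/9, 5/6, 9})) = EmptySet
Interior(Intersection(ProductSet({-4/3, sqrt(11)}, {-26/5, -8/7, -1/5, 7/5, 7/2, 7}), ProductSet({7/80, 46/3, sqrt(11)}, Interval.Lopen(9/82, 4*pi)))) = EmptySet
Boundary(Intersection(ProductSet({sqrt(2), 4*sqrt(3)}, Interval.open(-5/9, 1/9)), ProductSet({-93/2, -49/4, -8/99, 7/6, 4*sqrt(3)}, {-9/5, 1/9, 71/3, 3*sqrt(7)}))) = EmptySet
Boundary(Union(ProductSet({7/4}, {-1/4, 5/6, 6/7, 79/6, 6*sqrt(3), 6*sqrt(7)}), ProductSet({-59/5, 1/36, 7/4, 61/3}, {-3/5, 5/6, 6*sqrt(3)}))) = Union(ProductSet({7/4}, {-1/4, 5/6, 6/7, 79/6, 6*sqrt(3), 6*sqrt(7)}), ProductSet({-59/5, 1/36, 7/4, 61/3}, {-3/5, 5/6, 6*sqrt(3)}))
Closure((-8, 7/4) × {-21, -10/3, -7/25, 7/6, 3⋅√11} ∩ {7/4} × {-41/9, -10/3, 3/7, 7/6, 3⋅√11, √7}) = ∅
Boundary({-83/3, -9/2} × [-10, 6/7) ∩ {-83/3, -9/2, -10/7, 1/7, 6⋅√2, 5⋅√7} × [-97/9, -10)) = ∅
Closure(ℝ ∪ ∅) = ℝ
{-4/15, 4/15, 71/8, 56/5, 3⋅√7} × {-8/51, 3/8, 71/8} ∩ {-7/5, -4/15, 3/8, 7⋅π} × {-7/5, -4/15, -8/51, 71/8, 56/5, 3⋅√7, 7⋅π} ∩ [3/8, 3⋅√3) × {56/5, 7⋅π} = ∅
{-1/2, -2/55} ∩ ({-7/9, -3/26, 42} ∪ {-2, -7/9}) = ∅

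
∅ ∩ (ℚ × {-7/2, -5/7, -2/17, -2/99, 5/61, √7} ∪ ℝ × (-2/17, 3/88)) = ∅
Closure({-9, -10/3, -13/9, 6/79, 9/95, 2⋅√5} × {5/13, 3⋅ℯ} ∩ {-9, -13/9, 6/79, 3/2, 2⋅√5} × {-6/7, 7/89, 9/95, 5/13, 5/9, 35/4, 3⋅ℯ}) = {-9, -13/9, 6/79, 2⋅√5} × {5/13, 3⋅ℯ}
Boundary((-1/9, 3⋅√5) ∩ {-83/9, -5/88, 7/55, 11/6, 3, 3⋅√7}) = {-5/88, 7/55, 11/6, 3}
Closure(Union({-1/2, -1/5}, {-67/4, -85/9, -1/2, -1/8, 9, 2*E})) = {-67/4, -85/9, -1/2, -1/5, -1/8, 9, 2*E}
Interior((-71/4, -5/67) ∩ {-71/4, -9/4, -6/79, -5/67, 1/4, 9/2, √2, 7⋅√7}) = ∅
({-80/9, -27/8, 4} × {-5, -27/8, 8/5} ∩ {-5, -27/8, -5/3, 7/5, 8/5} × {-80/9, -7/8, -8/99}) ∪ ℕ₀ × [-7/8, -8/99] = ℕ₀ × [-7/8, -8/99]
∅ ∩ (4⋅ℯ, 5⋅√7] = ∅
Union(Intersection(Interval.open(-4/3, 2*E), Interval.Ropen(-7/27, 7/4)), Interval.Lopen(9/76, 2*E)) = Interval(-7/27, 2*E)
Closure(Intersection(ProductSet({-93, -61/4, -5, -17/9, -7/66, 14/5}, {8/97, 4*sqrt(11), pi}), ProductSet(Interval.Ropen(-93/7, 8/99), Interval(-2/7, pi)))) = ProductSet({-5, -17/9, -7/66}, {8/97, pi})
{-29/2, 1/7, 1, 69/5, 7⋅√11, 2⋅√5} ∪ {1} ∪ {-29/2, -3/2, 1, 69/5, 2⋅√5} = {-29/2, -3/2, 1/7, 1, 69/5, 7⋅√11, 2⋅√5}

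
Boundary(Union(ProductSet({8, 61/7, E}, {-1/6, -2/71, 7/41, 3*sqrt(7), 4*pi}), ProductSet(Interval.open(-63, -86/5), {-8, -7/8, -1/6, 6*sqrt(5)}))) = Union(ProductSet({8, 61/7, E}, {-1/6, -2/71, 7/41, 3*sqrt(7), 4*pi}), ProductSet(Interval(-63, -86/5), {-8, -7/8, -1/6, 6*sqrt(5)}))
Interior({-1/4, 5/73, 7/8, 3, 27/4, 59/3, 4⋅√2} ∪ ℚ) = ∅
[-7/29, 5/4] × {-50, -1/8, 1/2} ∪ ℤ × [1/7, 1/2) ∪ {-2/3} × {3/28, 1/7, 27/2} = ({-2/3} × {3/28, 1/7, 27/2}) ∪ (ℤ × [1/7, 1/2)) ∪ ([-7/29, 5/4] × {-50, -1/8, 1/2})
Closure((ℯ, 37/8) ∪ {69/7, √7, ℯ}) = {69/7, √7} ∪ [ℯ, 37/8]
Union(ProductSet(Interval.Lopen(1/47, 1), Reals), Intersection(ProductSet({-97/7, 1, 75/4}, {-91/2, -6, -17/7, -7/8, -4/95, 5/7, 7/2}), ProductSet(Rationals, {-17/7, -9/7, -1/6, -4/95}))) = Union(ProductSet({-97/7, 1, 75/4}, {-17/7, -4/95}), ProductSet(Interval.Lopen(1/47, 1), Reals))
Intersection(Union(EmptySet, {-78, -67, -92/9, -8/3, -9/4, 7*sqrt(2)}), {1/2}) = EmptySet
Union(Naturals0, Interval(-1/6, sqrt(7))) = Union(Interval(-1/6, sqrt(7)), Naturals0)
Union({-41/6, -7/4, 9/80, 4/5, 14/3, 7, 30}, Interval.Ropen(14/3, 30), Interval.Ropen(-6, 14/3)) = Union({-41/6}, Interval(-6, 30))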